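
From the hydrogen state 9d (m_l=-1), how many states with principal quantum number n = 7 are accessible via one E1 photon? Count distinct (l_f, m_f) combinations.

5

E1 requires Δl = ±1, so l_f ∈ {1, 3}; with 0 ≤ l_f ≤ n_f−1 = 6, the allowed l_f values are {1, 3}.
For l_f = 1: m_f ∈ {m_i−1, m_i, m_i+1} ∩ [−1, 1] = {-1, 0} → 2 states.
For l_f = 3: m_f ∈ {m_i−1, m_i, m_i+1} ∩ [−3, 3] = {-2, -1, 0} → 3 states.
Total: 5.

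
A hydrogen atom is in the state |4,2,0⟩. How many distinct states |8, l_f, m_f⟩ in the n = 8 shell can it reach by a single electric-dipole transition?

6

E1 requires Δl = ±1, so l_f ∈ {1, 3}; with 0 ≤ l_f ≤ n_f−1 = 7, the allowed l_f values are {1, 3}.
For l_f = 1: m_f ∈ {m_i−1, m_i, m_i+1} ∩ [−1, 1] = {-1, 0, 1} → 3 states.
For l_f = 3: m_f ∈ {m_i−1, m_i, m_i+1} ∩ [−3, 3] = {-1, 0, 1} → 3 states.
Total: 6.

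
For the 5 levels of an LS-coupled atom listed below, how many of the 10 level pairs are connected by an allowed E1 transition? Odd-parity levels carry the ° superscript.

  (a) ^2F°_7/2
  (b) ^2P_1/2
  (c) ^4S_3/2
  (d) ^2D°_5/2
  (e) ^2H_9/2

0

(a)–(b): forbidden (ΔL, ΔJ).
(a)–(c): forbidden (ΔS, ΔL, ΔJ).
(a)–(d): forbidden (parity).
(a)–(e): forbidden (ΔL).
(b)–(c): forbidden (parity, ΔS).
(b)–(d): forbidden (ΔJ).
(b)–(e): forbidden (parity, ΔL, ΔJ).
(c)–(d): forbidden (ΔS, ΔL).
(c)–(e): forbidden (parity, ΔS, ΔL, ΔJ).
(d)–(e): forbidden (ΔL, ΔJ).
Allowed pairs: 0 of 10.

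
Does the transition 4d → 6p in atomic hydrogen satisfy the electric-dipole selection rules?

allowed

Δl = 1 − 2 = -1; the E1 rule Δl = ±1 is satisfied.
All E1 selection rules are satisfied.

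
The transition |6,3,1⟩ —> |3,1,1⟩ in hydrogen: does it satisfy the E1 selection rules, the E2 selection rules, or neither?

E2

Δl = 1 − 3 = -2; l_i + l_f = 4.
Δm_l = +0.
E1 (Δl = ±1, |Δm_l| ≤ 1): not satisfied.
E2 (Δl = 0,±2, l_i+l_f ≥ 2, |Δm_l| ≤ 2): satisfied.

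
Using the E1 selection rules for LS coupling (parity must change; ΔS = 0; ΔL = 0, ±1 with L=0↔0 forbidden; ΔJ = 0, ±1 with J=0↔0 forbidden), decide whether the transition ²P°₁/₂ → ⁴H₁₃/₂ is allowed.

forbidden

Parity must change: odd → even — satisfied.
ΔS = 0: S: 1/2 → 3/2 — violated.
ΔL = 0, ±1 (not L=0↔0): L: 1 → 5, ΔL = +4 — violated.
ΔJ = 0, ±1 (not J=0↔0): J: 1/2 → 13/2, ΔJ = +6 — violated.
Rule(s) violated: ΔS, ΔL, ΔJ.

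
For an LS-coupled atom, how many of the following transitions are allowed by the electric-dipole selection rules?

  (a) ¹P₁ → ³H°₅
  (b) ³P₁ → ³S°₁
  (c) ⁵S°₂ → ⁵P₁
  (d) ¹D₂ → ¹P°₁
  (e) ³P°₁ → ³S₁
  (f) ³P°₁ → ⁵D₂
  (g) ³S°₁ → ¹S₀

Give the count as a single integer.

(a) forbidden (ΔS, ΔL, ΔJ fail)
(b) allowed
(c) allowed
(d) allowed
(e) allowed
(f) forbidden (ΔS fails)
(g) forbidden (ΔS, ΔL fail)
Total allowed: 4 of 7.

4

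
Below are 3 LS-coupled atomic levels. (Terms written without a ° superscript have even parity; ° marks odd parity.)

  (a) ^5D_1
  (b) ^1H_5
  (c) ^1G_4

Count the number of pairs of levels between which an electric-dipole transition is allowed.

(a)–(b): forbidden (parity, ΔS, ΔL, ΔJ).
(a)–(c): forbidden (parity, ΔS, ΔL, ΔJ).
(b)–(c): forbidden (parity).
Allowed pairs: 0 of 3.

0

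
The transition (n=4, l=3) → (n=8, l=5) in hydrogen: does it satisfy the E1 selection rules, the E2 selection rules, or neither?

E2

Δl = 5 − 3 = +2; l_i + l_f = 8.
E1 (Δl = ±1): not satisfied.
E2 (Δl = 0,±2, l_i+l_f ≥ 2): satisfied.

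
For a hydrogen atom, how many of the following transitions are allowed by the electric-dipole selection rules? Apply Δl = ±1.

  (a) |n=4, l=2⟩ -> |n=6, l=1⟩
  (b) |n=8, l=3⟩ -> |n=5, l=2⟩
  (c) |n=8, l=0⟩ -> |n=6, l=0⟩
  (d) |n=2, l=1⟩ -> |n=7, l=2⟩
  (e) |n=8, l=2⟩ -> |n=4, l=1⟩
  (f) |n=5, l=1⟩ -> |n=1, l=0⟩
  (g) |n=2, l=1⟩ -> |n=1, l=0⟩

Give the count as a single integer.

6

(a) allowed
(b) allowed
(c) forbidden — Δl = +0 (E1 requires Δl = ±1)
(d) allowed
(e) allowed
(f) allowed
(g) allowed
Total allowed: 6 of 7.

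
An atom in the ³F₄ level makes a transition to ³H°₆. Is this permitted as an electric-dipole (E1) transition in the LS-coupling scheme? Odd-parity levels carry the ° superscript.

forbidden

Reading off the term symbols: S 1→1, L 3→5, J 4→6, parity even→odd.
ΔS = 0: S: 1 → 1 — passes.
ΔL = 0, ±1 (not L=0↔0): L: 3 → 5, ΔL = +2 — fails.
ΔJ = 0, ±1 (not J=0↔0): J: 4 → 6, ΔJ = +2 — fails.
Parity must change: even → odd — passes.
Rule(s) violated: ΔL, ΔJ.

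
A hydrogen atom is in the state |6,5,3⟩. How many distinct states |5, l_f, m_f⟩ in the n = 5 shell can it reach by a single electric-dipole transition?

E1 requires Δl = ±1, so l_f ∈ {4, 6}; with 0 ≤ l_f ≤ n_f−1 = 4, the allowed l_f values are {4}.
For l_f = 4: m_f ∈ {m_i−1, m_i, m_i+1} ∩ [−4, 4] = {2, 3, 4} → 3 states.
Total: 3.

3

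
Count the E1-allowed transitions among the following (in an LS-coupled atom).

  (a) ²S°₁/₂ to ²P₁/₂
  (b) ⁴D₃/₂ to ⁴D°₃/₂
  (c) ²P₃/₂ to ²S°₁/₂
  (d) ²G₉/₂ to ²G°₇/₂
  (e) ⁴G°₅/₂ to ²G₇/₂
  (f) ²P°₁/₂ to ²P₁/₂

(a) allowed
(b) allowed
(c) allowed
(d) allowed
(e) forbidden (ΔS fails)
(f) allowed
Total allowed: 5 of 6.

5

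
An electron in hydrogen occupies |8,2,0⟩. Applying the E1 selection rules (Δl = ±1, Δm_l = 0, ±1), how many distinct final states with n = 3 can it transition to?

3

E1 requires Δl = ±1, so l_f ∈ {1, 3}; with 0 ≤ l_f ≤ n_f−1 = 2, the allowed l_f values are {1}.
For l_f = 1: m_f ∈ {m_i−1, m_i, m_i+1} ∩ [−1, 1] = {-1, 0, 1} → 3 states.
Total: 3.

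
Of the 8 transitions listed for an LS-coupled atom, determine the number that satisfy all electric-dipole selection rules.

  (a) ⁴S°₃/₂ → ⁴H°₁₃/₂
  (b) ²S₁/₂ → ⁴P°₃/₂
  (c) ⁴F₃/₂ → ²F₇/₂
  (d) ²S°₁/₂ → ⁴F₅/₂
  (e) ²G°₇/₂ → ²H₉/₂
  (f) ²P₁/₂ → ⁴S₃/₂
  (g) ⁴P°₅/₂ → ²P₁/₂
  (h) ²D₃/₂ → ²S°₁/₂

1

(a) forbidden (parity, ΔL, ΔJ fail)
(b) forbidden (ΔS fails)
(c) forbidden (parity, ΔS, ΔJ fail)
(d) forbidden (ΔS, ΔL, ΔJ fail)
(e) allowed
(f) forbidden (parity, ΔS fail)
(g) forbidden (ΔS, ΔJ fail)
(h) forbidden (ΔL fails)
Total allowed: 1 of 8.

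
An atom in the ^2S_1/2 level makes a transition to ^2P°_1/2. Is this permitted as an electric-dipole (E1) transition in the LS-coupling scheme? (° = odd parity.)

Parity must change: even → odd — ok.
ΔJ = 0, ±1 (not J=0↔0): J: 1/2 → 1/2, ΔJ = +0 — ok.
ΔS = 0: S: 1/2 → 1/2 — ok.
ΔL = 0, ±1 (not L=0↔0): L: 0 → 1, ΔL = +1 — ok.
All four E1 rules are satisfied.

allowed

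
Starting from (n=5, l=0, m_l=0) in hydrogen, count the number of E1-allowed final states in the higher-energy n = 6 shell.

3

E1 requires Δl = ±1, so l_f ∈ {-1, 1}; with 0 ≤ l_f ≤ n_f−1 = 5, the allowed l_f values are {1}.
For l_f = 1: m_f ∈ {m_i−1, m_i, m_i+1} ∩ [−1, 1] = {-1, 0, 1} → 3 states.
Total: 3.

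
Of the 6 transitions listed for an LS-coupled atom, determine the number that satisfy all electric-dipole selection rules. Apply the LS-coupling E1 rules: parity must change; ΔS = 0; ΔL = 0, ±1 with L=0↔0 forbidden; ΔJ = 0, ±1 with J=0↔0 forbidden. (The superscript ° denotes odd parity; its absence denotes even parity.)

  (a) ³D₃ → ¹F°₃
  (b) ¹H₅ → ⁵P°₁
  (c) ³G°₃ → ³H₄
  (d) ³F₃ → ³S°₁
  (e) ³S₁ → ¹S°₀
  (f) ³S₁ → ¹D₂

(a) forbidden (ΔS fails)
(b) forbidden (ΔS, ΔL, ΔJ fail)
(c) allowed
(d) forbidden (ΔL, ΔJ fail)
(e) forbidden (ΔS, ΔL fail)
(f) forbidden (parity, ΔS, ΔL fail)
Total allowed: 1 of 6.

1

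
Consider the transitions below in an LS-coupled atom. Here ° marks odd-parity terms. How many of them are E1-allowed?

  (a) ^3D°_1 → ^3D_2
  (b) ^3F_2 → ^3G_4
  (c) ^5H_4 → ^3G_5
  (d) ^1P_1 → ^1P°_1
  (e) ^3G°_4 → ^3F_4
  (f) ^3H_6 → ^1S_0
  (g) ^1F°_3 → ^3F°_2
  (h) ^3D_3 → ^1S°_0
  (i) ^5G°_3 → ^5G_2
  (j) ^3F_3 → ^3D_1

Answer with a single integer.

(a) allowed
(b) forbidden (parity, ΔJ fail)
(c) forbidden (parity, ΔS fail)
(d) allowed
(e) allowed
(f) forbidden (parity, ΔS, ΔL, ΔJ fail)
(g) forbidden (parity, ΔS fail)
(h) forbidden (ΔS, ΔL, ΔJ fail)
(i) allowed
(j) forbidden (parity, ΔJ fail)
Total allowed: 4 of 10.

4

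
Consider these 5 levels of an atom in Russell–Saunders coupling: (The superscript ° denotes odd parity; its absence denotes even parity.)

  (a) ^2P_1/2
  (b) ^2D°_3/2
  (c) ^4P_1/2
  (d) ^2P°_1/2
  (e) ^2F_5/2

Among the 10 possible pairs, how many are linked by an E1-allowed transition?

3

(a)–(b): allowed.
(a)–(c): forbidden (parity, ΔS).
(a)–(d): allowed.
(a)–(e): forbidden (parity, ΔL, ΔJ).
(b)–(c): forbidden (ΔS).
(b)–(d): forbidden (parity).
(b)–(e): allowed.
(c)–(d): forbidden (ΔS).
(c)–(e): forbidden (parity, ΔS, ΔL, ΔJ).
(d)–(e): forbidden (ΔL, ΔJ).
Allowed pairs: 3 of 10.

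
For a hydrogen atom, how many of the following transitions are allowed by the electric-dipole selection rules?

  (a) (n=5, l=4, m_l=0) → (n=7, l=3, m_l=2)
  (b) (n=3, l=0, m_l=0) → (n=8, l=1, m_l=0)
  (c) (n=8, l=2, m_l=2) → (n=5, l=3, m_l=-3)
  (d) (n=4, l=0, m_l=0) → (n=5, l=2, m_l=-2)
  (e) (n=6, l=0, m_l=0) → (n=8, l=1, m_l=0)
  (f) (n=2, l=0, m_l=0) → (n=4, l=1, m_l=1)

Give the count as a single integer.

(a) forbidden — Δm_l = +2 (E1 requires Δm_l = 0, ±1)
(b) allowed
(c) forbidden — Δm_l = -5 (E1 requires Δm_l = 0, ±1)
(d) forbidden — Δl = +2 (E1 requires Δl = ±1); Δm_l = -2 (E1 requires Δm_l = 0, ±1)
(e) allowed
(f) allowed
Total allowed: 3 of 6.

3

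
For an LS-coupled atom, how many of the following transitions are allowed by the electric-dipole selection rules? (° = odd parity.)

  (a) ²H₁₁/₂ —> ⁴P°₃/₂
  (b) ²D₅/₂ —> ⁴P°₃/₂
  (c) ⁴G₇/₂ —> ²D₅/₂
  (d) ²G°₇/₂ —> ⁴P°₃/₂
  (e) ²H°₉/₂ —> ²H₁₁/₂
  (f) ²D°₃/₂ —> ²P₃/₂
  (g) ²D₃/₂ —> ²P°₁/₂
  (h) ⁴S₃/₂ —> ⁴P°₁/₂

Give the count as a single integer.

(a) forbidden (ΔS, ΔL, ΔJ fail)
(b) forbidden (ΔS fails)
(c) forbidden (parity, ΔS, ΔL fail)
(d) forbidden (parity, ΔS, ΔL, ΔJ fail)
(e) allowed
(f) allowed
(g) allowed
(h) allowed
Total allowed: 4 of 8.

4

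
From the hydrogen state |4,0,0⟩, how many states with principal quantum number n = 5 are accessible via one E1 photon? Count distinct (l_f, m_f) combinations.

E1 requires Δl = ±1, so l_f ∈ {-1, 1}; with 0 ≤ l_f ≤ n_f−1 = 4, the allowed l_f values are {1}.
For l_f = 1: m_f ∈ {m_i−1, m_i, m_i+1} ∩ [−1, 1] = {-1, 0, 1} → 3 states.
Total: 3.

3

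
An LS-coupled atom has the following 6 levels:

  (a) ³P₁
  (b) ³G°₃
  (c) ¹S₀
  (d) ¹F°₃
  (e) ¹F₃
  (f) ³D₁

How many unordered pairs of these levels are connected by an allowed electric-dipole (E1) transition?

1

(a)–(b): forbidden (ΔL, ΔJ).
(a)–(c): forbidden (parity, ΔS).
(a)–(d): forbidden (ΔS, ΔL, ΔJ).
(a)–(e): forbidden (parity, ΔS, ΔL, ΔJ).
(a)–(f): forbidden (parity).
(b)–(c): forbidden (ΔS, ΔL, ΔJ).
(b)–(d): forbidden (parity, ΔS).
(b)–(e): forbidden (ΔS).
(b)–(f): forbidden (ΔL, ΔJ).
(c)–(d): forbidden (ΔL, ΔJ).
(c)–(e): forbidden (parity, ΔL, ΔJ).
(c)–(f): forbidden (parity, ΔS, ΔL).
(d)–(e): allowed.
(d)–(f): forbidden (ΔS, ΔJ).
(e)–(f): forbidden (parity, ΔS, ΔJ).
Allowed pairs: 1 of 15.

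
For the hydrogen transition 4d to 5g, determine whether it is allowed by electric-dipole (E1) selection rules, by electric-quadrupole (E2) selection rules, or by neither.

Δl = 4 − 2 = +2; l_i + l_f = 6.
E1 (Δl = ±1): not satisfied.
E2 (Δl = 0,±2, l_i+l_f ≥ 2): satisfied.

E2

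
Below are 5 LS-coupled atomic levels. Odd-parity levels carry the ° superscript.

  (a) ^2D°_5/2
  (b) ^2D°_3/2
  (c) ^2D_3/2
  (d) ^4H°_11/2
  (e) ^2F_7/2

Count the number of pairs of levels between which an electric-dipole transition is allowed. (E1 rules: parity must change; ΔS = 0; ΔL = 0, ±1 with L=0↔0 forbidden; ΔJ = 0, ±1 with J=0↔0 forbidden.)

(a)–(b): forbidden (parity).
(a)–(c): allowed.
(a)–(d): forbidden (parity, ΔS, ΔL, ΔJ).
(a)–(e): allowed.
(b)–(c): allowed.
(b)–(d): forbidden (parity, ΔS, ΔL, ΔJ).
(b)–(e): forbidden (ΔJ).
(c)–(d): forbidden (ΔS, ΔL, ΔJ).
(c)–(e): forbidden (parity, ΔJ).
(d)–(e): forbidden (ΔS, ΔL, ΔJ).
Allowed pairs: 3 of 10.

3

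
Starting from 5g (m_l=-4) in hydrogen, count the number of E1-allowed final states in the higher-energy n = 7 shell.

E1 requires Δl = ±1, so l_f ∈ {3, 5}; with 0 ≤ l_f ≤ n_f−1 = 6, the allowed l_f values are {3, 5}.
For l_f = 3: m_f ∈ {m_i−1, m_i, m_i+1} ∩ [−3, 3] = {-3} → 1 state.
For l_f = 5: m_f ∈ {m_i−1, m_i, m_i+1} ∩ [−5, 5] = {-5, -4, -3} → 3 states.
Total: 4.

4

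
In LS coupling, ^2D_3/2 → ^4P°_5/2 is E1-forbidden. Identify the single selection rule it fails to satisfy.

ΔL = 0, ±1 (not L=0↔0): L: 2 → 1, ΔL = -1 — ok.
ΔS = 0: S: 1/2 → 3/2 — fails.
ΔJ = 0, ±1 (not J=0↔0): J: 3/2 → 5/2, ΔJ = +1 — ok.
Parity must change: even → odd — ok.

the ΔS = 0 rule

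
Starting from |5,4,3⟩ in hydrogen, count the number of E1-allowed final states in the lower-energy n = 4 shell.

E1 requires Δl = ±1, so l_f ∈ {3, 5}; with 0 ≤ l_f ≤ n_f−1 = 3, the allowed l_f values are {3}.
For l_f = 3: m_f ∈ {m_i−1, m_i, m_i+1} ∩ [−3, 3] = {2, 3} → 2 states.
Total: 2.

2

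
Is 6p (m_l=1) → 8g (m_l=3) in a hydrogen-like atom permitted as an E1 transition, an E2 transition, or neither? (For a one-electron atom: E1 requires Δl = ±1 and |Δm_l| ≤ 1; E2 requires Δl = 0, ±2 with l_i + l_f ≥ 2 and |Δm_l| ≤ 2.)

neither

Δl = 4 − 1 = +3; l_i + l_f = 5.
Δm_l = +2.
E1 (Δl = ±1, |Δm_l| ≤ 1): not satisfied.
E2 (Δl = 0,±2, l_i+l_f ≥ 2, |Δm_l| ≤ 2): not satisfied.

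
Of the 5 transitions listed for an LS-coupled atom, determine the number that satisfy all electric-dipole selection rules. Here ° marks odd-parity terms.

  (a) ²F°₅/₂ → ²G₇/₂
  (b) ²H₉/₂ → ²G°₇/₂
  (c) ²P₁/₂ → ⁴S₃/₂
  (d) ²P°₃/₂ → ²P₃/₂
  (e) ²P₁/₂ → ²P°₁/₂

4

(a) allowed
(b) allowed
(c) forbidden (parity, ΔS fail)
(d) allowed
(e) allowed
Total allowed: 4 of 5.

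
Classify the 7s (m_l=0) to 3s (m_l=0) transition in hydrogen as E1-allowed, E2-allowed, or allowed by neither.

neither

Δl = 0 − 0 = +0; l_i + l_f = 0.
Δm_l = +0.
E1 (Δl = ±1, |Δm_l| ≤ 1): not satisfied.
E2 (Δl = 0,±2, l_i+l_f ≥ 2, |Δm_l| ≤ 2): not satisfied.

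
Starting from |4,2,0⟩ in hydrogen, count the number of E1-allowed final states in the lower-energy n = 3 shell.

E1 requires Δl = ±1, so l_f ∈ {1, 3}; with 0 ≤ l_f ≤ n_f−1 = 2, the allowed l_f values are {1}.
For l_f = 1: m_f ∈ {m_i−1, m_i, m_i+1} ∩ [−1, 1] = {-1, 0, 1} → 3 states.
Total: 3.

3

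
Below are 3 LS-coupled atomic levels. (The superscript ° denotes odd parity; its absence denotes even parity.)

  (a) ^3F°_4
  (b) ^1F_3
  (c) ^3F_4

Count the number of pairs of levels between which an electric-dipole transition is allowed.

(a)–(b): forbidden (ΔS).
(a)–(c): allowed.
(b)–(c): forbidden (parity, ΔS).
Allowed pairs: 1 of 3.

1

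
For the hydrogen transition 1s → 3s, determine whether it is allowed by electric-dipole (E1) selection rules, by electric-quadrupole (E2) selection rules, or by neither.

neither

Δl = 0 − 0 = +0; l_i + l_f = 0.
E1 (Δl = ±1): not satisfied.
E2 (Δl = 0,±2, l_i+l_f ≥ 2): not satisfied.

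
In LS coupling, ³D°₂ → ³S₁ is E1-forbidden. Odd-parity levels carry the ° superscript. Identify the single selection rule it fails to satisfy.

the ΔL = 0, ±1 rule

Reading off the term symbols: S 1→1, L 2→0, J 2→1, parity odd→even.
Parity must change: odd → even — satisfied.
ΔS = 0: S: 1 → 1 — satisfied.
ΔL = 0, ±1 (not L=0↔0): L: 2 → 0, ΔL = -2 — violated.
ΔJ = 0, ±1 (not J=0↔0): J: 2 → 1, ΔJ = -1 — satisfied.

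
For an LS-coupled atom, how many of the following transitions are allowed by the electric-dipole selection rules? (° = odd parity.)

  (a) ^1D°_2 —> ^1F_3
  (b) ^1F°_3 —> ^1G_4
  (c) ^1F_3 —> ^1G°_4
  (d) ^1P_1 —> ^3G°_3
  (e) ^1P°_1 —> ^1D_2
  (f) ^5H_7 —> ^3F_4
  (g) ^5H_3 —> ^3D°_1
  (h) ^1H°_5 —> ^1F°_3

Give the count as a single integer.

(a) allowed
(b) allowed
(c) allowed
(d) forbidden (ΔS, ΔL, ΔJ fail)
(e) allowed
(f) forbidden (parity, ΔS, ΔL, ΔJ fail)
(g) forbidden (ΔS, ΔL, ΔJ fail)
(h) forbidden (parity, ΔL, ΔJ fail)
Total allowed: 4 of 8.

4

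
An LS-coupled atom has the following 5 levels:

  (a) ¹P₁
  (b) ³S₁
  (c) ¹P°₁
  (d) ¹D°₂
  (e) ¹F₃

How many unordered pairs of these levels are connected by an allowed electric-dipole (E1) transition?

(a)–(b): forbidden (parity, ΔS).
(a)–(c): allowed.
(a)–(d): allowed.
(a)–(e): forbidden (parity, ΔL, ΔJ).
(b)–(c): forbidden (ΔS).
(b)–(d): forbidden (ΔS, ΔL).
(b)–(e): forbidden (parity, ΔS, ΔL, ΔJ).
(c)–(d): forbidden (parity).
(c)–(e): forbidden (ΔL, ΔJ).
(d)–(e): allowed.
Allowed pairs: 3 of 10.

3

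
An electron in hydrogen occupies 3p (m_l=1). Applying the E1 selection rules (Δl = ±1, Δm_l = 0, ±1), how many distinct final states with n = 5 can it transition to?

4

E1 requires Δl = ±1, so l_f ∈ {0, 2}; with 0 ≤ l_f ≤ n_f−1 = 4, the allowed l_f values are {0, 2}.
For l_f = 0: m_f ∈ {m_i−1, m_i, m_i+1} ∩ [−0, 0] = {0} → 1 state.
For l_f = 2: m_f ∈ {m_i−1, m_i, m_i+1} ∩ [−2, 2] = {0, 1, 2} → 3 states.
Total: 4.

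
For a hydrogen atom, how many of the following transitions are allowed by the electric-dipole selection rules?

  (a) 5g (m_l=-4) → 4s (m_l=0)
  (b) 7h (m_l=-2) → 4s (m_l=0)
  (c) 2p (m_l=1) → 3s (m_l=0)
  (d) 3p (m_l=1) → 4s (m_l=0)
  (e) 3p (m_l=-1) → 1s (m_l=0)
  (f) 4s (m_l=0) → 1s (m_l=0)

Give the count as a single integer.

3

(a) forbidden — Δl = -4 (E1 requires Δl = ±1); Δm_l = +4 (E1 requires Δm_l = 0, ±1)
(b) forbidden — Δl = -5 (E1 requires Δl = ±1); Δm_l = +2 (E1 requires Δm_l = 0, ±1)
(c) allowed
(d) allowed
(e) allowed
(f) forbidden — Δl = +0 (E1 requires Δl = ±1)
Total allowed: 3 of 6.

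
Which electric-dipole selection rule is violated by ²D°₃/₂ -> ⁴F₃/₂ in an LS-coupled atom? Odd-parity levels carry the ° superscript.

Initial level: S=1/2, L=2, J=3/2, parity odd. Final level: S=3/2, L=3, J=3/2, parity even.
Parity must change: odd → even — ✓.
ΔS = 0: S: 1/2 → 3/2 — ✗.
ΔL = 0, ±1 (not L=0↔0): L: 2 → 3, ΔL = +1 — ✓.
ΔJ = 0, ±1 (not J=0↔0): J: 3/2 → 3/2, ΔJ = +0 — ✓.

the ΔS = 0 rule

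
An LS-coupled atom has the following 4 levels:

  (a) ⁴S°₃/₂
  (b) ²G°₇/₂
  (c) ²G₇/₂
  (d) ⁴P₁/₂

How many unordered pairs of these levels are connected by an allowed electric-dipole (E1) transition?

2

(a)–(b): forbidden (parity, ΔS, ΔL, ΔJ).
(a)–(c): forbidden (ΔS, ΔL, ΔJ).
(a)–(d): allowed.
(b)–(c): allowed.
(b)–(d): forbidden (ΔS, ΔL, ΔJ).
(c)–(d): forbidden (parity, ΔS, ΔL, ΔJ).
Allowed pairs: 2 of 6.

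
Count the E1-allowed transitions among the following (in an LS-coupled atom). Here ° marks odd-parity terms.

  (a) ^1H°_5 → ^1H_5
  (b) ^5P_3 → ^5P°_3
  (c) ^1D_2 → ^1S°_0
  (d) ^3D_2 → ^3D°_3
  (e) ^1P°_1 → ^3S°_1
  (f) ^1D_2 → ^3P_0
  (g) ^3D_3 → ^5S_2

(a) allowed
(b) allowed
(c) forbidden (ΔL, ΔJ fail)
(d) allowed
(e) forbidden (parity, ΔS fail)
(f) forbidden (parity, ΔS, ΔJ fail)
(g) forbidden (parity, ΔS, ΔL fail)
Total allowed: 3 of 7.

3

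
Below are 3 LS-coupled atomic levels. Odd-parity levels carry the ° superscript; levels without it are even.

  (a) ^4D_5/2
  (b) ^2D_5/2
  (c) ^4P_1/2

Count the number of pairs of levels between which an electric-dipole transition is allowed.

0

(a)–(b): forbidden (parity, ΔS).
(a)–(c): forbidden (parity, ΔJ).
(b)–(c): forbidden (parity, ΔS, ΔJ).
Allowed pairs: 0 of 3.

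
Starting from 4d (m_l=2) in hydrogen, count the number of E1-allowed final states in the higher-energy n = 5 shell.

E1 requires Δl = ±1, so l_f ∈ {1, 3}; with 0 ≤ l_f ≤ n_f−1 = 4, the allowed l_f values are {1, 3}.
For l_f = 1: m_f ∈ {m_i−1, m_i, m_i+1} ∩ [−1, 1] = {1} → 1 state.
For l_f = 3: m_f ∈ {m_i−1, m_i, m_i+1} ∩ [−3, 3] = {1, 2, 3} → 3 states.
Total: 4.

4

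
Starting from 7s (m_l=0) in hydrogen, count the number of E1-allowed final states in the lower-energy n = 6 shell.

E1 requires Δl = ±1, so l_f ∈ {-1, 1}; with 0 ≤ l_f ≤ n_f−1 = 5, the allowed l_f values are {1}.
For l_f = 1: m_f ∈ {m_i−1, m_i, m_i+1} ∩ [−1, 1] = {-1, 0, 1} → 3 states.
Total: 3.

3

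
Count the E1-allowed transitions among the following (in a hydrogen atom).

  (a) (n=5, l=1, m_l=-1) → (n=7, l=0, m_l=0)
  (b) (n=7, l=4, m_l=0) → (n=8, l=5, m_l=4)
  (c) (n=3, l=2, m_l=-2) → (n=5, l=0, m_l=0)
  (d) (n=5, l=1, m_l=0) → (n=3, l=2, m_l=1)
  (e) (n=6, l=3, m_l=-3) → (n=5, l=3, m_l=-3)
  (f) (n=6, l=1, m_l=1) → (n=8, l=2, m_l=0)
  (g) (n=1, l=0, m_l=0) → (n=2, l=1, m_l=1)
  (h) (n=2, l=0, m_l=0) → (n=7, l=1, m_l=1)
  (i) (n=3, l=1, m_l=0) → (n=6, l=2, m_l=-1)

(a) allowed
(b) forbidden — Δm_l = +4 (E1 requires Δm_l = 0, ±1)
(c) forbidden — Δl = -2 (E1 requires Δl = ±1); Δm_l = +2 (E1 requires Δm_l = 0, ±1)
(d) allowed
(e) forbidden — Δl = +0 (E1 requires Δl = ±1)
(f) allowed
(g) allowed
(h) allowed
(i) allowed
Total allowed: 6 of 9.

6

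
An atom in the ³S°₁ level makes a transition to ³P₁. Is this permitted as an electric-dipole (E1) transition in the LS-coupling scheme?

ΔJ = 0, ±1 (not J=0↔0): J: 1 → 1, ΔJ = +0 — satisfied.
ΔS = 0: S: 1 → 1 — satisfied.
ΔL = 0, ±1 (not L=0↔0): L: 0 → 1, ΔL = +1 — satisfied.
Parity must change: odd → even — satisfied.
All four E1 rules are satisfied.

allowed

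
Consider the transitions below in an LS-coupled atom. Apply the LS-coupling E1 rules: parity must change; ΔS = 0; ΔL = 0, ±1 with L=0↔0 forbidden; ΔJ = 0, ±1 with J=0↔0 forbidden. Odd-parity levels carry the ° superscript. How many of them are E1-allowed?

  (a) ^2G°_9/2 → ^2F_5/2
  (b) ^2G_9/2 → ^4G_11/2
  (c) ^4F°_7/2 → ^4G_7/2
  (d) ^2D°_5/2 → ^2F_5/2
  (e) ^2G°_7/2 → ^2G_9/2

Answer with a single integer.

(a) forbidden (ΔJ fails)
(b) forbidden (parity, ΔS fail)
(c) allowed
(d) allowed
(e) allowed
Total allowed: 3 of 5.

3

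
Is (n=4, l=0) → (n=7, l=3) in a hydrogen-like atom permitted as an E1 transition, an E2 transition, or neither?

Δl = 3 − 0 = +3; l_i + l_f = 3.
E1 (Δl = ±1): not satisfied.
E2 (Δl = 0,±2, l_i+l_f ≥ 2): not satisfied.

neither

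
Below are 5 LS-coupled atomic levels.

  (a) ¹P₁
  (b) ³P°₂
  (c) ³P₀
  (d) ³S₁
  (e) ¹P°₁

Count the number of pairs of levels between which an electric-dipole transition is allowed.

(a)–(b): forbidden (ΔS).
(a)–(c): forbidden (parity, ΔS).
(a)–(d): forbidden (parity, ΔS).
(a)–(e): allowed.
(b)–(c): forbidden (ΔJ).
(b)–(d): allowed.
(b)–(e): forbidden (parity, ΔS).
(c)–(d): forbidden (parity).
(c)–(e): forbidden (ΔS).
(d)–(e): forbidden (ΔS).
Allowed pairs: 2 of 10.

2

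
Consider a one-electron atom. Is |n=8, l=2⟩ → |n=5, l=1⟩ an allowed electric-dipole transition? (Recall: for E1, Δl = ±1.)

allowed

l: 2 → 1 (Δl = -1). Δl = ±1 satisfied.
All E1 selection rules are satisfied.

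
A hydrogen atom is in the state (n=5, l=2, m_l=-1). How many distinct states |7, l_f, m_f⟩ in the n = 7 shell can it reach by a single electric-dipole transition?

5

E1 requires Δl = ±1, so l_f ∈ {1, 3}; with 0 ≤ l_f ≤ n_f−1 = 6, the allowed l_f values are {1, 3}.
For l_f = 1: m_f ∈ {m_i−1, m_i, m_i+1} ∩ [−1, 1] = {-1, 0} → 2 states.
For l_f = 3: m_f ∈ {m_i−1, m_i, m_i+1} ∩ [−3, 3] = {-2, -1, 0} → 3 states.
Total: 5.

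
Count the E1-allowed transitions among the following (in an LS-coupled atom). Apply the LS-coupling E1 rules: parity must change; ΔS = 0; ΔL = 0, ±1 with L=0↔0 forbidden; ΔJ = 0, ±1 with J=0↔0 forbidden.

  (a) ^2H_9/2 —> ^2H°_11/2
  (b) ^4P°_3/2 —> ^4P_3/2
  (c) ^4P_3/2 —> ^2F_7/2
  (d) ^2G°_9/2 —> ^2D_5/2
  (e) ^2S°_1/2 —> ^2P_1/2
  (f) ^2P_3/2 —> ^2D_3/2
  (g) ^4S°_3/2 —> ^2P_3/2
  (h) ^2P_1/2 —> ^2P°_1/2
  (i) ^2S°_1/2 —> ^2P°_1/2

(a) allowed
(b) allowed
(c) forbidden (parity, ΔS, ΔL, ΔJ fail)
(d) forbidden (ΔL, ΔJ fail)
(e) allowed
(f) forbidden (parity fails)
(g) forbidden (ΔS fails)
(h) allowed
(i) forbidden (parity fails)
Total allowed: 4 of 9.

4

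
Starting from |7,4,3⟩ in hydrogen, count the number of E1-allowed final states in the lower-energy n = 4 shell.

2

E1 requires Δl = ±1, so l_f ∈ {3, 5}; with 0 ≤ l_f ≤ n_f−1 = 3, the allowed l_f values are {3}.
For l_f = 3: m_f ∈ {m_i−1, m_i, m_i+1} ∩ [−3, 3] = {2, 3} → 2 states.
Total: 2.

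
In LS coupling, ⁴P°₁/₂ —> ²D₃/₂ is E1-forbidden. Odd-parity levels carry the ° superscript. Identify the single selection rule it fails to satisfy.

the ΔS = 0 rule

ΔL = 0, ±1 (not L=0↔0): L: 1 → 2, ΔL = +1 — satisfied.
ΔS = 0: S: 3/2 → 1/2 — violated.
Parity must change: odd → even — satisfied.
ΔJ = 0, ±1 (not J=0↔0): J: 1/2 → 3/2, ΔJ = +1 — satisfied.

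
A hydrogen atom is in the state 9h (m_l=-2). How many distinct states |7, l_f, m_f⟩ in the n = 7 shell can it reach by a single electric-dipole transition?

E1 requires Δl = ±1, so l_f ∈ {4, 6}; with 0 ≤ l_f ≤ n_f−1 = 6, the allowed l_f values are {4, 6}.
For l_f = 4: m_f ∈ {m_i−1, m_i, m_i+1} ∩ [−4, 4] = {-3, -2, -1} → 3 states.
For l_f = 6: m_f ∈ {m_i−1, m_i, m_i+1} ∩ [−6, 6] = {-3, -2, -1} → 3 states.
Total: 6.

6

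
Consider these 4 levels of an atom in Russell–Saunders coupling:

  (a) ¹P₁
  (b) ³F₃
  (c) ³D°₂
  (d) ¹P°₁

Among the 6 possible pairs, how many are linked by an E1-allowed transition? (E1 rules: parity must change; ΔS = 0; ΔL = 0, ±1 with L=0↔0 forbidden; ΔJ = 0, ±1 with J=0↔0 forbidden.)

(a)–(b): forbidden (parity, ΔS, ΔL, ΔJ).
(a)–(c): forbidden (ΔS).
(a)–(d): allowed.
(b)–(c): allowed.
(b)–(d): forbidden (ΔS, ΔL, ΔJ).
(c)–(d): forbidden (parity, ΔS).
Allowed pairs: 2 of 6.

2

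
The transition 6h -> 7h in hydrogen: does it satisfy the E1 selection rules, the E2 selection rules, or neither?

Δl = 5 − 5 = +0; l_i + l_f = 10.
E1 (Δl = ±1): not satisfied.
E2 (Δl = 0,±2, l_i+l_f ≥ 2): satisfied.

E2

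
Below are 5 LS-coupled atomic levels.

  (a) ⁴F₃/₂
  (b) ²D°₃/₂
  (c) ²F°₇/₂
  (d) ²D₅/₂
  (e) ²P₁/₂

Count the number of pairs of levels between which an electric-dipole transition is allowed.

(a)–(b): forbidden (ΔS).
(a)–(c): forbidden (ΔS, ΔJ).
(a)–(d): forbidden (parity, ΔS).
(a)–(e): forbidden (parity, ΔS, ΔL).
(b)–(c): forbidden (parity, ΔJ).
(b)–(d): allowed.
(b)–(e): allowed.
(c)–(d): allowed.
(c)–(e): forbidden (ΔL, ΔJ).
(d)–(e): forbidden (parity, ΔJ).
Allowed pairs: 3 of 10.

3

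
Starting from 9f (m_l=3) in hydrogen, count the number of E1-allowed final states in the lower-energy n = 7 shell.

4

E1 requires Δl = ±1, so l_f ∈ {2, 4}; with 0 ≤ l_f ≤ n_f−1 = 6, the allowed l_f values are {2, 4}.
For l_f = 2: m_f ∈ {m_i−1, m_i, m_i+1} ∩ [−2, 2] = {2} → 1 state.
For l_f = 4: m_f ∈ {m_i−1, m_i, m_i+1} ∩ [−4, 4] = {2, 3, 4} → 3 states.
Total: 4.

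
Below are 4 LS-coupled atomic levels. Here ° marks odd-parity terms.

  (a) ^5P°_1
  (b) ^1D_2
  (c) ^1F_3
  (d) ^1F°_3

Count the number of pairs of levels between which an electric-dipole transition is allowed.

2

(a)–(b): forbidden (ΔS).
(a)–(c): forbidden (ΔS, ΔL, ΔJ).
(a)–(d): forbidden (parity, ΔS, ΔL, ΔJ).
(b)–(c): forbidden (parity).
(b)–(d): allowed.
(c)–(d): allowed.
Allowed pairs: 2 of 6.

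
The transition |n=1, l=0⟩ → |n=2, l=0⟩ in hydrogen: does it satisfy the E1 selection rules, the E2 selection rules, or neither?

neither

Δl = 0 − 0 = +0; l_i + l_f = 0.
E1 (Δl = ±1): not satisfied.
E2 (Δl = 0,±2, l_i+l_f ≥ 2): not satisfied.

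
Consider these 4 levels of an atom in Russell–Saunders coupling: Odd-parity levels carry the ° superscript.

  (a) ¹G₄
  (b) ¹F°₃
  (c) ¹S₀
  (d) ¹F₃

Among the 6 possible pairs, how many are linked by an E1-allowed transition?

2

(a)–(b): allowed.
(a)–(c): forbidden (parity, ΔL, ΔJ).
(a)–(d): forbidden (parity).
(b)–(c): forbidden (ΔL, ΔJ).
(b)–(d): allowed.
(c)–(d): forbidden (parity, ΔL, ΔJ).
Allowed pairs: 2 of 6.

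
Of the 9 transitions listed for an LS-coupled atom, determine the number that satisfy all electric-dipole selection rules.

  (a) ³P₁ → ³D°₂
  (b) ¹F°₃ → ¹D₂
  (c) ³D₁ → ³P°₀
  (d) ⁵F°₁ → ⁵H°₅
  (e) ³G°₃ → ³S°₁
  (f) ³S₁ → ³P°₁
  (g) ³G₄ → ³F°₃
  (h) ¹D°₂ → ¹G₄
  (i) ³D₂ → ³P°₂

6

(a) allowed
(b) allowed
(c) allowed
(d) forbidden (parity, ΔL, ΔJ fail)
(e) forbidden (parity, ΔL, ΔJ fail)
(f) allowed
(g) allowed
(h) forbidden (ΔL, ΔJ fail)
(i) allowed
Total allowed: 6 of 9.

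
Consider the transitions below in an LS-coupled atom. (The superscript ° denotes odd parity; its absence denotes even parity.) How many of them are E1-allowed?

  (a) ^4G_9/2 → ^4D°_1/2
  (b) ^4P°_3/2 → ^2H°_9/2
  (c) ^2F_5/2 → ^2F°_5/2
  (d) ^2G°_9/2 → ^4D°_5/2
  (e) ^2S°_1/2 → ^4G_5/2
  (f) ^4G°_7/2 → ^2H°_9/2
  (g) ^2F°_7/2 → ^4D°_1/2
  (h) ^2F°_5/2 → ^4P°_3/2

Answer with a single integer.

1

(a) forbidden (ΔL, ΔJ fail)
(b) forbidden (parity, ΔS, ΔL, ΔJ fail)
(c) allowed
(d) forbidden (parity, ΔS, ΔL, ΔJ fail)
(e) forbidden (ΔS, ΔL, ΔJ fail)
(f) forbidden (parity, ΔS fail)
(g) forbidden (parity, ΔS, ΔJ fail)
(h) forbidden (parity, ΔS, ΔL fail)
Total allowed: 1 of 8.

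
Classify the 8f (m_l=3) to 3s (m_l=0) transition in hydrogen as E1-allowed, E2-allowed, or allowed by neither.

Δl = 0 − 3 = -3; l_i + l_f = 3.
Δm_l = -3.
E1 (Δl = ±1, |Δm_l| ≤ 1): not satisfied.
E2 (Δl = 0,±2, l_i+l_f ≥ 2, |Δm_l| ≤ 2): not satisfied.

neither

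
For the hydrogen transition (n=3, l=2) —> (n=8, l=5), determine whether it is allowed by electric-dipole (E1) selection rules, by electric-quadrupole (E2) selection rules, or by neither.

Δl = 5 − 2 = +3; l_i + l_f = 7.
E1 (Δl = ±1): not satisfied.
E2 (Δl = 0,±2, l_i+l_f ≥ 2): not satisfied.

neither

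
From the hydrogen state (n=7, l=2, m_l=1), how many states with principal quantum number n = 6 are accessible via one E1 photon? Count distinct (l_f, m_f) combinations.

E1 requires Δl = ±1, so l_f ∈ {1, 3}; with 0 ≤ l_f ≤ n_f−1 = 5, the allowed l_f values are {1, 3}.
For l_f = 1: m_f ∈ {m_i−1, m_i, m_i+1} ∩ [−1, 1] = {0, 1} → 2 states.
For l_f = 3: m_f ∈ {m_i−1, m_i, m_i+1} ∩ [−3, 3] = {0, 1, 2} → 3 states.
Total: 5.

5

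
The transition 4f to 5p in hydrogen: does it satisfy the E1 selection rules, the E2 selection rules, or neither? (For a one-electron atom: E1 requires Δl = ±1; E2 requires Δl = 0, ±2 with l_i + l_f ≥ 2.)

E2

Δl = 1 − 3 = -2; l_i + l_f = 4.
E1 (Δl = ±1): not satisfied.
E2 (Δl = 0,±2, l_i+l_f ≥ 2): satisfied.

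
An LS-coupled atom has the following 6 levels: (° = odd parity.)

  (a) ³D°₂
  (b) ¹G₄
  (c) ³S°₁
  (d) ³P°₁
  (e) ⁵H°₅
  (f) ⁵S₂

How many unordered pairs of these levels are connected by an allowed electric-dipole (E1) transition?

(a)–(b): forbidden (ΔS, ΔL, ΔJ).
(a)–(c): forbidden (parity, ΔL).
(a)–(d): forbidden (parity).
(a)–(e): forbidden (parity, ΔS, ΔL, ΔJ).
(a)–(f): forbidden (ΔS, ΔL).
(b)–(c): forbidden (ΔS, ΔL, ΔJ).
(b)–(d): forbidden (ΔS, ΔL, ΔJ).
(b)–(e): forbidden (ΔS).
(b)–(f): forbidden (parity, ΔS, ΔL, ΔJ).
(c)–(d): forbidden (parity).
(c)–(e): forbidden (parity, ΔS, ΔL, ΔJ).
(c)–(f): forbidden (ΔS, ΔL).
(d)–(e): forbidden (parity, ΔS, ΔL, ΔJ).
(d)–(f): forbidden (ΔS).
(e)–(f): forbidden (ΔL, ΔJ).
Allowed pairs: 0 of 15.

0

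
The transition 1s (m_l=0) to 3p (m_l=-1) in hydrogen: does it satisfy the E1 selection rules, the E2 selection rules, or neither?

Δl = 1 − 0 = +1; l_i + l_f = 1.
Δm_l = -1.
E1 (Δl = ±1, |Δm_l| ≤ 1): satisfied.
E2 (Δl = 0,±2, l_i+l_f ≥ 2, |Δm_l| ≤ 2): not satisfied.

E1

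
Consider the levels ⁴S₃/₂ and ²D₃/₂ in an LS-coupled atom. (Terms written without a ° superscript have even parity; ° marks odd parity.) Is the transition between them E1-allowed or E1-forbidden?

Parity must change: even → even — fails.
ΔJ = 0, ±1 (not J=0↔0): J: 3/2 → 3/2, ΔJ = +0 — ok.
ΔS = 0: S: 3/2 → 1/2 — fails.
ΔL = 0, ±1 (not L=0↔0): L: 0 → 2, ΔL = +2 — fails.
Rule(s) violated: parity, ΔS, ΔL.

forbidden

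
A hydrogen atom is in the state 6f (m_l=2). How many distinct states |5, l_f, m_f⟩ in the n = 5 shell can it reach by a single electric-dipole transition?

5

E1 requires Δl = ±1, so l_f ∈ {2, 4}; with 0 ≤ l_f ≤ n_f−1 = 4, the allowed l_f values are {2, 4}.
For l_f = 2: m_f ∈ {m_i−1, m_i, m_i+1} ∩ [−2, 2] = {1, 2} → 2 states.
For l_f = 4: m_f ∈ {m_i−1, m_i, m_i+1} ∩ [−4, 4] = {1, 2, 3} → 3 states.
Total: 5.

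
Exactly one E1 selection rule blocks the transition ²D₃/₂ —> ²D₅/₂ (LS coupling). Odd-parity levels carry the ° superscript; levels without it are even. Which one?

Initial level: S=1/2, L=2, J=3/2, parity even. Final level: S=1/2, L=2, J=5/2, parity even.
Parity must change: even → even — fails.
ΔS = 0: S: 1/2 → 1/2 — passes.
ΔL = 0, ±1 (not L=0↔0): L: 2 → 2, ΔL = +0 — passes.
ΔJ = 0, ±1 (not J=0↔0): J: 3/2 → 5/2, ΔJ = +1 — passes.

parity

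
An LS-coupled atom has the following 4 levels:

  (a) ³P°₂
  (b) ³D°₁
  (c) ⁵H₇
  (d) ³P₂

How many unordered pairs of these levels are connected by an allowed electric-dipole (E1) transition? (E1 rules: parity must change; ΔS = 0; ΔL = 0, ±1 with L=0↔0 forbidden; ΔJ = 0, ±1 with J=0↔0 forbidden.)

2

(a)–(b): forbidden (parity).
(a)–(c): forbidden (ΔS, ΔL, ΔJ).
(a)–(d): allowed.
(b)–(c): forbidden (ΔS, ΔL, ΔJ).
(b)–(d): allowed.
(c)–(d): forbidden (parity, ΔS, ΔL, ΔJ).
Allowed pairs: 2 of 6.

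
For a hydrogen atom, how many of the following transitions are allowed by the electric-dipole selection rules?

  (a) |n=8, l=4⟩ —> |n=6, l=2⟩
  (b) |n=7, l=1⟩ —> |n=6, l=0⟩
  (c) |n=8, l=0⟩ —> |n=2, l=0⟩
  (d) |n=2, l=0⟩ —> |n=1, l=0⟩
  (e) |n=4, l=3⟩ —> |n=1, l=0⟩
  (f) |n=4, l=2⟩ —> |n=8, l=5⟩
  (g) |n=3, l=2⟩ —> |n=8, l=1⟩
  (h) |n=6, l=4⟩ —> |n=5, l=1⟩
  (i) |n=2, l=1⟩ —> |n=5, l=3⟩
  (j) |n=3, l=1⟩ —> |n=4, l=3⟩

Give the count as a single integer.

2

(a) forbidden — Δl = -2 (E1 requires Δl = ±1)
(b) allowed
(c) forbidden — Δl = +0 (E1 requires Δl = ±1)
(d) forbidden — Δl = +0 (E1 requires Δl = ±1)
(e) forbidden — Δl = -3 (E1 requires Δl = ±1)
(f) forbidden — Δl = +3 (E1 requires Δl = ±1)
(g) allowed
(h) forbidden — Δl = -3 (E1 requires Δl = ±1)
(i) forbidden — Δl = +2 (E1 requires Δl = ±1)
(j) forbidden — Δl = +2 (E1 requires Δl = ±1)
Total allowed: 2 of 10.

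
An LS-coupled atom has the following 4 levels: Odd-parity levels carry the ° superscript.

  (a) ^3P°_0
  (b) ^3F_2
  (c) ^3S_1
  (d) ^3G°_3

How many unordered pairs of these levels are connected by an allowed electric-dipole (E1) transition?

(a)–(b): forbidden (ΔL, ΔJ).
(a)–(c): allowed.
(a)–(d): forbidden (parity, ΔL, ΔJ).
(b)–(c): forbidden (parity, ΔL).
(b)–(d): allowed.
(c)–(d): forbidden (ΔL, ΔJ).
Allowed pairs: 2 of 6.

2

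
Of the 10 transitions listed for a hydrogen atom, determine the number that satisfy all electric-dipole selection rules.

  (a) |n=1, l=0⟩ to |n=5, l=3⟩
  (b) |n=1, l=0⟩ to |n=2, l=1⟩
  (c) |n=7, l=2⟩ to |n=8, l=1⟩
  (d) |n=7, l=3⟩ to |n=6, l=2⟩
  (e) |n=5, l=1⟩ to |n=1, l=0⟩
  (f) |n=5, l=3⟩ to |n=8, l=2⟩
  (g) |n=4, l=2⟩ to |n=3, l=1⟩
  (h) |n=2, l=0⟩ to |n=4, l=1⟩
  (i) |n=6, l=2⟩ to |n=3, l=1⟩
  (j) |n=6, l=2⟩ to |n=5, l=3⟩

9

(a) forbidden — Δl = +3 (E1 requires Δl = ±1)
(b) allowed
(c) allowed
(d) allowed
(e) allowed
(f) allowed
(g) allowed
(h) allowed
(i) allowed
(j) allowed
Total allowed: 9 of 10.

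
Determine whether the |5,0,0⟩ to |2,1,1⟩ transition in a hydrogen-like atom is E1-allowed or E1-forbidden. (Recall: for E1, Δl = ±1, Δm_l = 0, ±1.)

Initial l = 0, final l = 1, so Δl = +1. E1 requires Δl = ±1: ✓.
Δm_l = 1 − (0) = +1. E1 requires Δm_l = 0, ±1: ✓.
All E1 selection rules are satisfied.

allowed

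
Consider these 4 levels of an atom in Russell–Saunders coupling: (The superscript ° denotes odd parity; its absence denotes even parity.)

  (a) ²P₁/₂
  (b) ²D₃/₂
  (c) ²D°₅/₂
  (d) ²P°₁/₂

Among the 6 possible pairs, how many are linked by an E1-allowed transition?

(a)–(b): forbidden (parity).
(a)–(c): forbidden (ΔJ).
(a)–(d): allowed.
(b)–(c): allowed.
(b)–(d): allowed.
(c)–(d): forbidden (parity, ΔJ).
Allowed pairs: 3 of 6.

3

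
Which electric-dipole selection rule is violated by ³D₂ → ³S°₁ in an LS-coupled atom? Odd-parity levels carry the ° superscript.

the ΔL = 0, ±1 rule

Reading off the term symbols: S 1→1, L 2→0, J 2→1, parity even→odd.
Parity must change: even → odd — ✓.
ΔS = 0: S: 1 → 1 — ✓.
ΔL = 0, ±1 (not L=0↔0): L: 2 → 0, ΔL = -2 — ✗.
ΔJ = 0, ±1 (not J=0↔0): J: 2 → 1, ΔJ = -1 — ✓.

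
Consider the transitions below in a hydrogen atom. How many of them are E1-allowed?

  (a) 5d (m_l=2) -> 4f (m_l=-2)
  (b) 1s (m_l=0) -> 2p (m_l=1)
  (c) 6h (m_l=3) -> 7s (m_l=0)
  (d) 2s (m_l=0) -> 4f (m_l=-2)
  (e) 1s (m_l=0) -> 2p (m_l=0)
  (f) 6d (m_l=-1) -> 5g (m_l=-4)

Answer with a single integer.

(a) forbidden — Δm_l = -4 (E1 requires Δm_l = 0, ±1)
(b) allowed
(c) forbidden — Δl = -5 (E1 requires Δl = ±1); Δm_l = -3 (E1 requires Δm_l = 0, ±1)
(d) forbidden — Δl = +3 (E1 requires Δl = ±1); Δm_l = -2 (E1 requires Δm_l = 0, ±1)
(e) allowed
(f) forbidden — Δl = +2 (E1 requires Δl = ±1); Δm_l = -3 (E1 requires Δm_l = 0, ±1)
Total allowed: 2 of 6.

2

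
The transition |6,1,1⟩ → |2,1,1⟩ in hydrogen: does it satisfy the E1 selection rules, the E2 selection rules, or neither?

E2

Δl = 1 − 1 = +0; l_i + l_f = 2.
Δm_l = +0.
E1 (Δl = ±1, |Δm_l| ≤ 1): not satisfied.
E2 (Δl = 0,±2, l_i+l_f ≥ 2, |Δm_l| ≤ 2): satisfied.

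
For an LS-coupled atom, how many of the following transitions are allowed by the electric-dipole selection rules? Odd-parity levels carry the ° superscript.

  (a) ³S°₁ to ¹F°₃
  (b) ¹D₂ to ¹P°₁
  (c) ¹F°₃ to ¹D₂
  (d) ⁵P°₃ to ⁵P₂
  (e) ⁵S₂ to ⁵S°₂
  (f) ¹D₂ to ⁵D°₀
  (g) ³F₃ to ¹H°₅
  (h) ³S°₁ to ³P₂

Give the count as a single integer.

4

(a) forbidden (parity, ΔS, ΔL, ΔJ fail)
(b) allowed
(c) allowed
(d) allowed
(e) forbidden (ΔL fails)
(f) forbidden (ΔS, ΔJ fail)
(g) forbidden (ΔS, ΔL, ΔJ fail)
(h) allowed
Total allowed: 4 of 8.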